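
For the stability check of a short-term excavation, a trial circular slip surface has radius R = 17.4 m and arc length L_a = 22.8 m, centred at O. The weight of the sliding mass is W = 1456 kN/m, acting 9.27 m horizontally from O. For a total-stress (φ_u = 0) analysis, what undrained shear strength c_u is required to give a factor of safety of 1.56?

c_u = 53.1 kPa

FS = c_u·L_a·R / (W·d), so c_u = FS·W·d / (L_a·R).
c_u = 1.56·1456·9.27 / (22.80·17.4) = 21055.5 / 396.72 = 53.07 kPa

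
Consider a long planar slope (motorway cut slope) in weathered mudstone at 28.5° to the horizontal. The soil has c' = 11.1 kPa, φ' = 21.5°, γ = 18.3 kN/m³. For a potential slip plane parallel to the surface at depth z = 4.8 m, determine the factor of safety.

For an infinite slope with a slip plane parallel to the surface (no pore pressure): FS = [c' + γz cos²β tanφ'] / [γz sinβ cosβ].
γz = 18.3·4.8 = 87.84 kN/m²
Numerator = 11.1 + 87.84·cos²28.5°·tan21.5° = 11.1 + 87.84·0.7723·0.3939 = 37.823 kPa
Denominator = 87.84·sin28.5°·cos28.5° = 87.84·0.4772·0.8788 = 36.834 kPa
FS = 37.823 / 36.834 = 1.027

FS = 1.03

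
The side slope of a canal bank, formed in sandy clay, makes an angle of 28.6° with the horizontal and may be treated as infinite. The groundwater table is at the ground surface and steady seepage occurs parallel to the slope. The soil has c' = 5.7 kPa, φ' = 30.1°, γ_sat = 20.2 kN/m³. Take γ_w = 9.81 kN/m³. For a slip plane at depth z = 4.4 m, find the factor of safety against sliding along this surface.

FS = 0.70

With seepage parallel to the slope and the water table at the surface, the effective normal stress on the slip plane uses the buoyant unit weight γ' = γ_sat − γ_w while the driving shear stress uses γ_sat:
FS = [c' + γ' z cos²β tanφ'] / [γ_sat z sinβ cosβ]
γ' = 20.2 − 9.81 = 10.39 kN/m³
Numerator = 5.7 + 10.39·4.4·cos²28.6°·tan30.1° = 5.7 + 10.39·4.4·0.7709·0.5797 = 26.128 kPa
Denominator = 20.2·4.4·sin28.6°·cos28.6° = 20.2·4.4·0.4787·0.8780 = 37.355 kPa
FS = 26.128 / 37.355 = 0.699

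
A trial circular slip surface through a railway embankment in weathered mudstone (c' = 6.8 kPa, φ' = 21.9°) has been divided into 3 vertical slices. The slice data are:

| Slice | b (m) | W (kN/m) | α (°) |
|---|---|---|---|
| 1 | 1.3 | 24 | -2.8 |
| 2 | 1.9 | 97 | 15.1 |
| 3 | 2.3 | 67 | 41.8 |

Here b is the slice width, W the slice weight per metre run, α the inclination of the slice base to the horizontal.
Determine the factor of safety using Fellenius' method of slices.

Ordinary method of slices: FS = Σ[c'·Δl_i + (W_i cosα_i)·tanφ'] / Σ W_i sinα_i, with Δl_i = b_i / cosα_i.
Slice 1: Δl = 1.3/cos(-2.8°) = 1.302 m; N'_1 = 24·cos(-2.8°) = 24.0; c'Δl = 8.85; W sinα = -1.2
Slice 2: Δl = 1.9/cos15.1° = 1.968 m; N'_2 = 97·cos15.1° = 93.7; c'Δl = 13.38; W sinα = 25.3
Slice 3: Δl = 2.3/cos41.8° = 3.085 m; N'_3 = 67·cos41.8° = 49.9; c'Δl = 20.98; W sinα = 44.7
Σc'Δl = 43.2 kN/m; ΣN' = 167.6 kN/m; ΣW sinα = 68.8 kN/m
Resisting = 43.2 + 167.6·tan21.9° = 43.2 + 67.4 = 110.6 kN/m
FS = 110.6 / 68.8 = 1.608

FS = 1.61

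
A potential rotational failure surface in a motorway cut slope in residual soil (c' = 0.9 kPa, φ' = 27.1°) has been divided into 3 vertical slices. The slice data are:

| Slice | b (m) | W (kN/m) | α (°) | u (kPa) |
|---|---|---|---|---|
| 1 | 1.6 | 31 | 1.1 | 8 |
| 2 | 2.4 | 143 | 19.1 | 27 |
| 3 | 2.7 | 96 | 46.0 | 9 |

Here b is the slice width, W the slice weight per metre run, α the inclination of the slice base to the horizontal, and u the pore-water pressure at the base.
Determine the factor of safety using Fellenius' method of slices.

FS = 0.57

Ordinary method of slices: FS = Σ[c'·Δl_i + (W_i cosα_i − u_i·Δl_i)·tanφ'] / Σ W_i sinα_i, with Δl_i = b_i / cosα_i.
Slice 1: Δl = 1.6/cos1.1° = 1.600 m; N'_1 = 31·cos1.1° − 8·1.600 = 18.2; c'Δl = 1.44; W sinα = 0.6
Slice 2: Δl = 2.4/cos19.1° = 2.540 m; N'_2 = 143·cos19.1° − 27·2.540 = 66.6; c'Δl = 2.29; W sinα = 46.8
Slice 3: Δl = 2.7/cos46.0° = 3.887 m; N'_3 = 96·cos46.0° − 9·3.887 = 31.7; c'Δl = 3.50; W sinα = 69.1
Σc'Δl = 7.2 kN/m; ΣN' = 116.5 kN/m; ΣW sinα = 116.4 kN/m
Resisting = 7.2 + 116.5·tan27.1° = 7.2 + 59.6 = 66.8 kN/m
FS = 66.8 / 116.4 = 0.574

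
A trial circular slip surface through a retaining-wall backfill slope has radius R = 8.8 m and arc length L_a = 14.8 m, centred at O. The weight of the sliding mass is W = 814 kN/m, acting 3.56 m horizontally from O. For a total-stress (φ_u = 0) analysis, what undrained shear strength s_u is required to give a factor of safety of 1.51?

s_u = 33.6 kPa

FS = s_u·L_a·R / (W·d), so s_u = FS·W·d / (L_a·R).
s_u = 1.51·814·3.56 / (14.80·8.8) = 4375.7 / 130.24 = 33.60 kPa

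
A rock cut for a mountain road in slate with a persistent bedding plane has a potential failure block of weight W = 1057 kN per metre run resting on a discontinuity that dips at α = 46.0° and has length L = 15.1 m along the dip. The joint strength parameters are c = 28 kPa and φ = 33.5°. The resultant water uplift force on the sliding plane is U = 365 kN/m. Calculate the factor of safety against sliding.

Resolving the block weight along and normal to the plane and applying the Mohr–Coulomb strength on the joint:
N' = W cosα − U = 1057·cos46.0° − 365 = 369.3 kN/m
Driving force T = W sinα = 1057·sin46.0° = 760.3 kN/m
Resisting force R = c·L + N'·tanφ = 28·15.1 + 369.3·tan33.5° = 422.8 + 244.4 = 667.2 kN/m
FS = R / T = 667.2 / 760.3 = 0.878

FS = 0.88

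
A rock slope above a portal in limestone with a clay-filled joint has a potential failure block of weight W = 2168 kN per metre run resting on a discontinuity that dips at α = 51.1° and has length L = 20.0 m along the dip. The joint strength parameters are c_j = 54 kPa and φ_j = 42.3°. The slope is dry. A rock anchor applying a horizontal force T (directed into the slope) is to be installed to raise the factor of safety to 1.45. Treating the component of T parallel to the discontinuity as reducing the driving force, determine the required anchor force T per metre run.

Resolving forces along and normal to the sliding plane, with the horizontal anchor force T adding T·sinα to the effective normal force and T·cosα acting up the plane against the driving force:
FS = [c_jL + (W cosα + T sinα) tanφ_j] / [W sinα − T cosα]
Without the anchor: N' = 1361.4 kN/m, driving T_d = 1687.2 kN/m, resisting R = 54·20.0 + 1361.4·tan42.3° = 2318.8 kN/m, FS = 1.37.
Setting FS = 1.45 and solving for T:
1.45·(1687.2 − T cos51.1°) = 2318.8 + T sin51.1°·tan42.3°
T·(sin51.1°·tan42.3° + 1.45·cos51.1°) = 1.45·1687.2 − 2318.8
T·(0.7782·0.9099 + 1.45·0.6280) = 2446.5 − 2318.8 = 127.7
T·1.6187 = 127.7
T = 78.9 kN/m

T = 79 kN/m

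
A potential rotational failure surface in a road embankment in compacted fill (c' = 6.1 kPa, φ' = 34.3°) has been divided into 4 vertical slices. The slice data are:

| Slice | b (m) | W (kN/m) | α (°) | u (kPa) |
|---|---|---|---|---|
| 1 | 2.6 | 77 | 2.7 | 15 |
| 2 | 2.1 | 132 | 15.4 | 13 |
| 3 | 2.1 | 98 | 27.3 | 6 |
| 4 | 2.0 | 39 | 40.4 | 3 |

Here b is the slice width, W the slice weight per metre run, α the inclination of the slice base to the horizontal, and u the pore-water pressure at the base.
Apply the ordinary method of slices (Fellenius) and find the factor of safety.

FS = 2.00

Ordinary method of slices: FS = Σ[c'·Δl_i + (W_i cosα_i − u_i·Δl_i)·tanφ'] / Σ W_i sinα_i, with Δl_i = b_i / cosα_i.
Slice 1: Δl = 2.6/cos2.7° = 2.603 m; N'_1 = 77·cos2.7° − 15·2.603 = 37.9; c'Δl = 15.88; W sinα = 3.6
Slice 2: Δl = 2.1/cos15.4° = 2.178 m; N'_2 = 132·cos15.4° − 13·2.178 = 98.9; c'Δl = 13.29; W sinα = 35.1
Slice 3: Δl = 2.1/cos27.3° = 2.363 m; N'_3 = 98·cos27.3° − 6·2.363 = 72.9; c'Δl = 14.42; W sinα = 44.9
Slice 4: Δl = 2.0/cos40.4° = 2.626 m; N'_4 = 39·cos40.4° − 3·2.626 = 21.8; c'Δl = 16.02; W sinα = 25.3
Σc'Δl = 59.6 kN/m; ΣN' = 231.5 kN/m; ΣW sinα = 108.9 kN/m
Resisting = 59.6 + 231.5·tan34.3° = 59.6 + 157.9 = 217.5 kN/m
FS = 217.5 / 108.9 = 1.998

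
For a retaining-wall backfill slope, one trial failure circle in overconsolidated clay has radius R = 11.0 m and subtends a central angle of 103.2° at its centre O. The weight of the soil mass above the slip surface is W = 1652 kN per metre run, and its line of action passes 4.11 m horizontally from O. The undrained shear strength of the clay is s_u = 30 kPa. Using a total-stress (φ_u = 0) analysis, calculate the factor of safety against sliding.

FS = 0.96

Taking moments about the centre O, the resisting moment is provided by the undrained shear strength acting along the arc:
Arc length L_a = R·θ = 11.0·(103.2°·π/180) = 11.0·1.8012 = 19.81 m
M_R = s_u·L_a·R = 30·19.81·11.0 = 6538.3 kN·m/m
M_D = W·d = 1652·4.11 = 6789.7 kN·m/m
FS = M_R / M_D = 6538.3 / 6789.7 = 0.963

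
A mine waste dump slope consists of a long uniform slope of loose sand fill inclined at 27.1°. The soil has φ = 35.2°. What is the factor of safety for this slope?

FS = 1.38

For a dry cohesionless infinite slope the factor of safety is FS = tanφ / tanβ.
FS = tan35.2° / tan27.1° = 0.7054 / 0.5117 = 1.379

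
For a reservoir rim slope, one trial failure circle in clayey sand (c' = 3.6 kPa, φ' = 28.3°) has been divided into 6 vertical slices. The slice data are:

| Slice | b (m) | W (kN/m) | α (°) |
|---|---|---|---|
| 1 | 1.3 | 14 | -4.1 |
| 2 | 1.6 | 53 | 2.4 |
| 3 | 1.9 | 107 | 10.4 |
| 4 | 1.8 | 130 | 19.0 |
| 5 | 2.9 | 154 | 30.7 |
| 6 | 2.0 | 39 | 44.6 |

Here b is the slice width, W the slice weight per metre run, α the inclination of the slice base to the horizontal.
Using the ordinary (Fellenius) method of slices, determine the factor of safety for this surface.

Ordinary method of slices: FS = Σ[c'·Δl_i + (W_i cosα_i)·tanφ'] / Σ W_i sinα_i, with Δl_i = b_i / cosα_i.
Slice 1: Δl = 1.3/cos(-4.1°) = 1.303 m; N'_1 = 14·cos(-4.1°) = 14.0; c'Δl = 4.69; W sinα = -1.0
Slice 2: Δl = 1.6/cos2.4° = 1.601 m; N'_2 = 53·cos2.4° = 53.0; c'Δl = 5.77; W sinα = 2.2
Slice 3: Δl = 1.9/cos10.4° = 1.932 m; N'_3 = 107·cos10.4° = 105.2; c'Δl = 6.95; W sinα = 19.3
Slice 4: Δl = 1.8/cos19.0° = 1.904 m; N'_4 = 130·cos19.0° = 122.9; c'Δl = 6.85; W sinα = 42.3
Slice 5: Δl = 2.9/cos30.7° = 3.373 m; N'_5 = 154·cos30.7° = 132.4; c'Δl = 12.14; W sinα = 78.6
Slice 6: Δl = 2.0/cos44.6° = 2.809 m; N'_6 = 39·cos44.6° = 27.8; c'Δl = 10.11; W sinα = 27.4
Σc'Δl = 46.5 kN/m; ΣN' = 455.3 kN/m; ΣW sinα = 168.9 kN/m
Resisting = 46.5 + 455.3·tan28.3° = 46.5 + 245.1 = 291.7 kN/m
FS = 291.7 / 168.9 = 1.727

FS = 1.73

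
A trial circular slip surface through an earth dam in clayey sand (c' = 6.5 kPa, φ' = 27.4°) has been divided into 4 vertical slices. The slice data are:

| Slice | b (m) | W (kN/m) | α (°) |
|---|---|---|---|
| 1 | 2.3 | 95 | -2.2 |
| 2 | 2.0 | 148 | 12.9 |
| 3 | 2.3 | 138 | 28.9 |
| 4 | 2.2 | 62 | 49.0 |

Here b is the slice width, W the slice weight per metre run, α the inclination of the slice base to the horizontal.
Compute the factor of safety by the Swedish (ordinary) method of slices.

Ordinary method of slices: FS = Σ[c'·Δl_i + (W_i cosα_i)·tanφ'] / Σ W_i sinα_i, with Δl_i = b_i / cosα_i.
Slice 1: Δl = 2.3/cos(-2.2°) = 2.302 m; N'_1 = 95·cos(-2.2°) = 94.9; c'Δl = 14.96; W sinα = -3.6
Slice 2: Δl = 2.0/cos12.9° = 2.052 m; N'_2 = 148·cos12.9° = 144.3; c'Δl = 13.34; W sinα = 33.0
Slice 3: Δl = 2.3/cos28.9° = 2.627 m; N'_3 = 138·cos28.9° = 120.8; c'Δl = 17.08; W sinα = 66.7
Slice 4: Δl = 2.2/cos49.0° = 3.353 m; N'_4 = 62·cos49.0° = 40.7; c'Δl = 21.80; W sinα = 46.8
Σc'Δl = 67.2 kN/m; ΣN' = 400.7 kN/m; ΣW sinα = 142.9 kN/m
Resisting = 67.2 + 400.7·tan27.4° = 67.2 + 207.7 = 274.9 kN/m
FS = 274.9 / 142.9 = 1.924

FS = 1.92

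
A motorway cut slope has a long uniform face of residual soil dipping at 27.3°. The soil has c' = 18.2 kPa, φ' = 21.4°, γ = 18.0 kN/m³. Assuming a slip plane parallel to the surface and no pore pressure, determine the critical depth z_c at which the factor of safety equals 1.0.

Setting FS = 1.00 in FS = [c' + γz cos²β tanφ'] / [γz sinβ cosβ] and solving for z:
z = c' / [γ cosβ (FS·sinβ − cosβ·tanφ')]
  = 18.2 / [18.0·cos27.3°·(1.00·sin27.3° − cos27.3°·tan21.4°)]
  = 18.2 / [18.0·0.8886·(1.00·0.4586 − 0.8886·0.3919)]
  = 18.2 / 1.7659 = 10.306 m

z_c = 10.31 m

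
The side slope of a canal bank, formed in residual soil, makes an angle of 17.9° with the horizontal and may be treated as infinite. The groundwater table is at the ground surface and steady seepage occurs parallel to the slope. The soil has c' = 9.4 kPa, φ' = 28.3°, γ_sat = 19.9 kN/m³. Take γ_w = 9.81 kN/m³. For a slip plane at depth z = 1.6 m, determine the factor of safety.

FS = 1.85

With seepage parallel to the slope and the water table at the surface, the effective normal stress on the slip plane uses the buoyant unit weight γ' = γ_sat − γ_w while the driving shear stress uses γ_sat:
FS = [c' + γ' z cos²β tanφ'] / [γ_sat z sinβ cosβ]
γ' = 19.9 − 9.81 = 10.09 kN/m³
Numerator = 9.4 + 10.09·1.6·cos²17.9°·tan28.3° = 9.4 + 10.09·1.6·0.9055·0.5384 = 17.271 kPa
Denominator = 19.9·1.6·sin17.9°·cos17.9° = 19.9·1.6·0.3074·0.9516 = 9.313 kPa
FS = 17.271 / 9.313 = 1.855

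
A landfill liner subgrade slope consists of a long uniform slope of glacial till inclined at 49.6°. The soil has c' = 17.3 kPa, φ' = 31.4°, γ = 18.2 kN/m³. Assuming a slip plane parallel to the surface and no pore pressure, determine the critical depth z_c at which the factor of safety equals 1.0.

Setting FS = 1.00 in FS = [c' + γz cos²β tanφ'] / [γz sinβ cosβ] and solving for z:
z = c' / [γ cosβ (FS·sinβ − cosβ·tanφ')]
  = 17.3 / [18.2·cos49.6°·(1.00·sin49.6° − cos49.6°·tan31.4°)]
  = 17.3 / [18.2·0.6481·(1.00·0.7615 − 0.6481·0.6104)]
  = 17.3 / 4.3164 = 4.008 m

z_c = 4.01 m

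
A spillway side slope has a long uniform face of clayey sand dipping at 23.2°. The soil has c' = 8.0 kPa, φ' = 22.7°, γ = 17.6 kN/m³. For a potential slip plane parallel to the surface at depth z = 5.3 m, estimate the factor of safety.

FS = 1.21

For an infinite slope with a slip plane parallel to the surface (no pore pressure): FS = [c' + γz cos²β tanφ'] / [γz sinβ cosβ].
γz = 17.6·5.3 = 93.28 kN/m²
Numerator = 8.0 + 93.28·cos²23.2°·tan22.7° = 8.0 + 93.28·0.8448·0.4183 = 40.964 kPa
Denominator = 93.28·sin23.2°·cos23.2° = 93.28·0.3939·0.9191 = 33.775 kPa
FS = 40.964 / 33.775 = 1.213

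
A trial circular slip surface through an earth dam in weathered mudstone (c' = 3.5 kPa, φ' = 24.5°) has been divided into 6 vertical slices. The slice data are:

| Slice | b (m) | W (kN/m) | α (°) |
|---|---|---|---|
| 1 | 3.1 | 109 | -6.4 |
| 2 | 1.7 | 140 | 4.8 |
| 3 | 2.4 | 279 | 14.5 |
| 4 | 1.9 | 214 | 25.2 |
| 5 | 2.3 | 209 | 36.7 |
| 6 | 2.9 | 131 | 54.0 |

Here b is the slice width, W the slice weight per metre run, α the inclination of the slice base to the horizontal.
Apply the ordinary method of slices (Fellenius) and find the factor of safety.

FS = 1.27

Ordinary method of slices: FS = Σ[c'·Δl_i + (W_i cosα_i)·tanφ'] / Σ W_i sinα_i, with Δl_i = b_i / cosα_i.
Slice 1: Δl = 3.1/cos(-6.4°) = 3.119 m; N'_1 = 109·cos(-6.4°) = 108.3; c'Δl = 10.92; W sinα = -12.2
Slice 2: Δl = 1.7/cos4.8° = 1.706 m; N'_2 = 140·cos4.8° = 139.5; c'Δl = 5.97; W sinα = 11.7
Slice 3: Δl = 2.4/cos14.5° = 2.479 m; N'_3 = 279·cos14.5° = 270.1; c'Δl = 8.68; W sinα = 69.9
Slice 4: Δl = 1.9/cos25.2° = 2.100 m; N'_4 = 214·cos25.2° = 193.6; c'Δl = 7.35; W sinα = 91.1
Slice 5: Δl = 2.3/cos36.7° = 2.869 m; N'_5 = 209·cos36.7° = 167.6; c'Δl = 10.04; W sinα = 124.9
Slice 6: Δl = 2.9/cos54.0° = 4.934 m; N'_6 = 131·cos54.0° = 77.0; c'Δl = 17.27; W sinα = 106.0
Σc'Δl = 60.2 kN/m; ΣN' = 956.1 kN/m; ΣW sinα = 391.4 kN/m
Resisting = 60.2 + 956.1·tan24.5° = 60.2 + 435.7 = 496.0 kN/m
FS = 496.0 / 391.4 = 1.267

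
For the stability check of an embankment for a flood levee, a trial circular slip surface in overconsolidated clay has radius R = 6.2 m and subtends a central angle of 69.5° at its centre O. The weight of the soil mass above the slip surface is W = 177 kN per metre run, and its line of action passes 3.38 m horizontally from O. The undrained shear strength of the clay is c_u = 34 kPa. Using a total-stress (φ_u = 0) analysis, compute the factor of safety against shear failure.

Taking moments about the centre O, the resisting moment is provided by the undrained shear strength acting along the arc:
Arc length L_a = R·θ = 6.2·(69.5°·π/180) = 6.2·1.2130 = 7.52 m
M_R = c_u·L_a·R = 34·7.52·6.2 = 1585.3 kN·m/m
M_D = W·d = 177·3.38 = 598.3 kN·m/m
FS = M_R / M_D = 1585.3 / 598.3 = 2.650

FS = 2.65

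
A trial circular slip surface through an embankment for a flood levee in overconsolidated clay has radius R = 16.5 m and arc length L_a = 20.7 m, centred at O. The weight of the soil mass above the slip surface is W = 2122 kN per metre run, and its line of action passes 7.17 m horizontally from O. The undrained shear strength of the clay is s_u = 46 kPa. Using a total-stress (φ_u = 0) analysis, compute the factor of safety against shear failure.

FS = 1.03

Taking moments about the centre O, the resisting moment is provided by the undrained shear strength acting along the arc:
M_R = s_u·L_a·R = 46·20.70·16.5 = 15711.3 kN·m/m
M_D = W·d = 2122·7.17 = 15214.7 kN·m/m
FS = M_R / M_D = 15711.3 / 15214.7 = 1.033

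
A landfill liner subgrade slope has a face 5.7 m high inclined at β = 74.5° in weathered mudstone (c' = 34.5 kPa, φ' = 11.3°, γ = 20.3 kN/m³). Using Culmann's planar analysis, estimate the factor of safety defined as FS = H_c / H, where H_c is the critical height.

H_c = (4c'/γ) · sinβ cosφ' / [1 − cos(β − φ')]
    = (4·34.5/20.3) · sin74.5°·cos11.3° / [1 − cos63.2°]
    = 6.798 · 0.9450 / 0.5491 = 11.70 m
FS = H_c / H = 11.70 / 5.7 = 2.052

FS = 2.05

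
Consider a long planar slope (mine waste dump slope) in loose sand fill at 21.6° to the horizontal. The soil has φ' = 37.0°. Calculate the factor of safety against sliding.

FS = 1.90

For a dry cohesionless infinite slope the factor of safety is FS = tanφ' / tanβ.
FS = tan37.0° / tan21.6° = 0.7536 / 0.3959 = 1.903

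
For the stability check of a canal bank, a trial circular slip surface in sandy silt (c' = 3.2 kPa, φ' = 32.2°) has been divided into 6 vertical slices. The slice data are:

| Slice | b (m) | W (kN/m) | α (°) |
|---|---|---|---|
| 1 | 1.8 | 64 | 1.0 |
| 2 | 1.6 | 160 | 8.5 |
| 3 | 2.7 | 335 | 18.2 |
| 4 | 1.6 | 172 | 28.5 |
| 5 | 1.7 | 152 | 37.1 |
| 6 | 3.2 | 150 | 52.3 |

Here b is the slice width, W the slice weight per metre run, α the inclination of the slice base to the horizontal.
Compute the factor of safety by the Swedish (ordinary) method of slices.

Ordinary method of slices: FS = Σ[c'·Δl_i + (W_i cosα_i)·tanφ'] / Σ W_i sinα_i, with Δl_i = b_i / cosα_i.
Slice 1: Δl = 1.8/cos1.0° = 1.800 m; N'_1 = 64·cos1.0° = 64.0; c'Δl = 5.76; W sinα = 1.1
Slice 2: Δl = 1.6/cos8.5° = 1.618 m; N'_2 = 160·cos8.5° = 158.2; c'Δl = 5.18; W sinα = 23.6
Slice 3: Δl = 2.7/cos18.2° = 2.842 m; N'_3 = 335·cos18.2° = 318.2; c'Δl = 9.10; W sinα = 104.6
Slice 4: Δl = 1.6/cos28.5° = 1.821 m; N'_4 = 172·cos28.5° = 151.2; c'Δl = 5.83; W sinα = 82.1
Slice 5: Δl = 1.7/cos37.1° = 2.131 m; N'_5 = 152·cos37.1° = 121.2; c'Δl = 6.82; W sinα = 91.7
Slice 6: Δl = 3.2/cos52.3° = 5.233 m; N'_6 = 150·cos52.3° = 91.7; c'Δl = 16.74; W sinα = 118.7
Σc'Δl = 49.4 kN/m; ΣN' = 904.6 kN/m; ΣW sinα = 421.8 kN/m
Resisting = 49.4 + 904.6·tan32.2° = 49.4 + 569.7 = 619.1 kN/m
FS = 619.1 / 421.8 = 1.468

FS = 1.47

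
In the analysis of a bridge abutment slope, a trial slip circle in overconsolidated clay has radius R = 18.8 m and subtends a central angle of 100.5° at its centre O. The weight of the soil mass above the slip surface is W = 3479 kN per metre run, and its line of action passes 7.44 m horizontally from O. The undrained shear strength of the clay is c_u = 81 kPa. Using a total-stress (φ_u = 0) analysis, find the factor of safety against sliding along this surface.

Taking moments about the centre O, the resisting moment is provided by the undrained shear strength acting along the arc:
Arc length L_a = R·θ = 18.8·(100.5°·π/180) = 18.8·1.7541 = 32.98 m
M_R = c_u·L_a·R = 81·32.98·18.8 = 50216.2 kN·m/m
M_D = W·d = 3479·7.44 = 25883.8 kN·m/m
FS = M_R / M_D = 50216.2 / 25883.8 = 1.940

FS = 1.94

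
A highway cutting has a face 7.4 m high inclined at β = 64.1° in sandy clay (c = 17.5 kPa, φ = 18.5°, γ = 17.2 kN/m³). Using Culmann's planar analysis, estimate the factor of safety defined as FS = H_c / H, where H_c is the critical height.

FS = 1.56

H_c = (4c/γ) · sinβ cosφ / [1 − cos(β − φ)]
    = (4·17.5/17.2) · sin64.1°·cos18.5° / [1 − cos45.6°]
    = 4.070 · 0.8531 / 0.3003 = 11.56 m
FS = H_c / H = 11.56 / 7.4 = 1.562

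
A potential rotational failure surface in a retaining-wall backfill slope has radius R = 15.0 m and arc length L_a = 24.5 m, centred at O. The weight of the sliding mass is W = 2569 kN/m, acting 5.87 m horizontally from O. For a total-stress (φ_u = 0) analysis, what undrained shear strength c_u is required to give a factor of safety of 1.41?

FS = c_u·L_a·R / (W·d), so c_u = FS·W·d / (L_a·R).
c_u = 1.41·2569·5.87 / (24.50·15.0) = 21262.8 / 367.50 = 57.86 kPa

c_u = 57.9 kPa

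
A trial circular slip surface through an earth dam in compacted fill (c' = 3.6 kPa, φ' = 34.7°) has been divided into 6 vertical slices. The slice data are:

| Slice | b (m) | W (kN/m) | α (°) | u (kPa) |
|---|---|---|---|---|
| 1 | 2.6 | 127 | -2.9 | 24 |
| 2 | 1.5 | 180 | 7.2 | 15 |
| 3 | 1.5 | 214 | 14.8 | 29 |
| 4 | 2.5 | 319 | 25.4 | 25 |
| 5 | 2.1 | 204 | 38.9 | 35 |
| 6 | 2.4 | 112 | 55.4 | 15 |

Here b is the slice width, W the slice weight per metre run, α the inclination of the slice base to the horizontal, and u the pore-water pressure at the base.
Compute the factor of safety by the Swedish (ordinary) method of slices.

FS = 1.21

Ordinary method of slices: FS = Σ[c'·Δl_i + (W_i cosα_i − u_i·Δl_i)·tanφ'] / Σ W_i sinα_i, with Δl_i = b_i / cosα_i.
Slice 1: Δl = 2.6/cos(-2.9°) = 2.603 m; N'_1 = 127·cos(-2.9°) − 24·2.603 = 64.4; c'Δl = 9.37; W sinα = -6.4
Slice 2: Δl = 1.5/cos7.2° = 1.512 m; N'_2 = 180·cos7.2° − 15·1.512 = 155.9; c'Δl = 5.44; W sinα = 22.6
Slice 3: Δl = 1.5/cos14.8° = 1.551 m; N'_3 = 214·cos14.8° − 29·1.551 = 161.9; c'Δl = 5.59; W sinα = 54.7
Slice 4: Δl = 2.5/cos25.4° = 2.768 m; N'_4 = 319·cos25.4° − 25·2.768 = 219.0; c'Δl = 9.96; W sinα = 136.8
Slice 5: Δl = 2.1/cos38.9° = 2.698 m; N'_5 = 204·cos38.9° − 35·2.698 = 64.3; c'Δl = 9.71; W sinα = 128.1
Slice 6: Δl = 2.4/cos55.4° = 4.227 m; N'_6 = 112·cos55.4° − 15·4.227 = 0.2; c'Δl = 15.22; W sinα = 92.2
Σc'Δl = 55.3 kN/m; ΣN' = 665.7 kN/m; ΣW sinα = 427.9 kN/m
Resisting = 55.3 + 665.7·tan34.7° = 55.3 + 460.9 = 516.2 kN/m
FS = 516.2 / 427.9 = 1.206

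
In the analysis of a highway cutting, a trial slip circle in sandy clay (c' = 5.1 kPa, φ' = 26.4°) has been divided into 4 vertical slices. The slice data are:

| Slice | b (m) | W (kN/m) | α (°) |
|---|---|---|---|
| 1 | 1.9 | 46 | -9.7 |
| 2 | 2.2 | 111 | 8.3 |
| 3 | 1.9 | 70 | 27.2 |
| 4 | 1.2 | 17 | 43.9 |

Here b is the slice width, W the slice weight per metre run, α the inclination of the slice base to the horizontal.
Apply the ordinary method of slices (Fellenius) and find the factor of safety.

FS = 2.97

Ordinary method of slices: FS = Σ[c'·Δl_i + (W_i cosα_i)·tanφ'] / Σ W_i sinα_i, with Δl_i = b_i / cosα_i.
Slice 1: Δl = 1.9/cos(-9.7°) = 1.928 m; N'_1 = 46·cos(-9.7°) = 45.3; c'Δl = 9.83; W sinα = -7.8
Slice 2: Δl = 2.2/cos8.3° = 2.223 m; N'_2 = 111·cos8.3° = 109.8; c'Δl = 11.34; W sinα = 16.0
Slice 3: Δl = 1.9/cos27.2° = 2.136 m; N'_3 = 70·cos27.2° = 62.3; c'Δl = 10.89; W sinα = 32.0
Slice 4: Δl = 1.2/cos43.9° = 1.665 m; N'_4 = 17·cos43.9° = 12.2; c'Δl = 8.49; W sinα = 11.8
Σc'Δl = 40.6 kN/m; ΣN' = 229.7 kN/m; ΣW sinα = 52.1 kN/m
Resisting = 40.6 + 229.7·tan26.4° = 40.6 + 114.0 = 154.6 kN/m
FS = 154.6 / 52.1 = 2.969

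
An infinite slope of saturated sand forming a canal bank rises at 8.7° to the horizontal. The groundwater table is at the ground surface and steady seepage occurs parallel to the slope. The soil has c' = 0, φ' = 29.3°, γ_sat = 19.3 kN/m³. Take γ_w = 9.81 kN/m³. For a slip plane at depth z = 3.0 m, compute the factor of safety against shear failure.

With seepage parallel to the slope and the water table at the surface, the effective normal stress on the slip plane uses the buoyant unit weight γ' = γ_sat − γ_w while the driving shear stress uses γ_sat:
FS = [c' + γ' z cos²β tanφ'] / [γ_sat z sinβ cosβ]
(For c' = 0 this reduces to FS = (γ'/γ_sat)·tanφ'/tanβ.)
γ' = 19.3 − 9.81 = 9.49 kN/m³
Numerator = 0.0 + 9.49·3.0·cos²8.7°·tan29.3° = 0.0 + 9.49·3.0·0.9771·0.5612 = 15.611 kPa
Denominator = 19.3·3.0·sin8.7°·cos8.7° = 19.3·3.0·0.1513·0.9885 = 8.657 kPa
FS = 15.611 / 8.657 = 1.803

FS = 1.80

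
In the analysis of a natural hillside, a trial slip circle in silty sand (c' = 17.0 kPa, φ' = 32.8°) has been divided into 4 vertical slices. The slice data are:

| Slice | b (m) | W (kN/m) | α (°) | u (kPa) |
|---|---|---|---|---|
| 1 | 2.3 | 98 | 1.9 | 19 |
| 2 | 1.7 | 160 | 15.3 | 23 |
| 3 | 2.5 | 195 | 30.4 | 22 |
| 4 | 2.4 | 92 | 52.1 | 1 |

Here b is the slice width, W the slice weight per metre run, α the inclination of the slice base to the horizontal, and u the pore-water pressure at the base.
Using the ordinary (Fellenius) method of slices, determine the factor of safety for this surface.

FS = 1.82

Ordinary method of slices: FS = Σ[c'·Δl_i + (W_i cosα_i − u_i·Δl_i)·tanφ'] / Σ W_i sinα_i, with Δl_i = b_i / cosα_i.
Slice 1: Δl = 2.3/cos1.9° = 2.301 m; N'_1 = 98·cos1.9° − 19·2.301 = 54.2; c'Δl = 39.12; W sinα = 3.2
Slice 2: Δl = 1.7/cos15.3° = 1.762 m; N'_2 = 160·cos15.3° − 23·1.762 = 113.8; c'Δl = 29.96; W sinα = 42.2
Slice 3: Δl = 2.5/cos30.4° = 2.899 m; N'_3 = 195·cos30.4° − 22·2.899 = 104.4; c'Δl = 49.27; W sinα = 98.7
Slice 4: Δl = 2.4/cos52.1° = 3.907 m; N'_4 = 92·cos52.1° − 1·3.907 = 52.6; c'Δl = 66.42; W sinα = 72.6
Σc'Δl = 184.8 kN/m; ΣN' = 325.0 kN/m; ΣW sinα = 216.7 kN/m
Resisting = 184.8 + 325.0·tan32.8° = 184.8 + 209.5 = 394.3 kN/m
FS = 394.3 / 216.7 = 1.819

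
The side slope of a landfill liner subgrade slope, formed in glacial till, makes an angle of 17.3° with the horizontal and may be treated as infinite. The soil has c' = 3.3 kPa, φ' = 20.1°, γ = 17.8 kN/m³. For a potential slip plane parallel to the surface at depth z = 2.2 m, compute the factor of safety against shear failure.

FS = 1.47

For an infinite slope with a slip plane parallel to the surface (no pore pressure): FS = [c' + γz cos²β tanφ'] / [γz sinβ cosβ].
γz = 17.8·2.2 = 39.16 kN/m²
Numerator = 3.3 + 39.16·cos²17.3°·tan20.1° = 3.3 + 39.16·0.9116·0.3659 = 16.363 kPa
Denominator = 39.16·sin17.3°·cos17.3° = 39.16·0.2974·0.9548 = 11.118 kPa
FS = 16.363 / 11.118 = 1.472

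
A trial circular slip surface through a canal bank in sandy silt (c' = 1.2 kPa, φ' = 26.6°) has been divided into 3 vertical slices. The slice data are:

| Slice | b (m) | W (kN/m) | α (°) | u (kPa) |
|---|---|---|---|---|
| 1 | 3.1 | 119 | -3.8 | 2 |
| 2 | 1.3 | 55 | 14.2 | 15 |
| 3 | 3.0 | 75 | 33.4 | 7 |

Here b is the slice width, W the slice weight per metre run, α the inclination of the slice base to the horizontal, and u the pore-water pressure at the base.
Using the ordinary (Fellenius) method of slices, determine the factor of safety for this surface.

Ordinary method of slices: FS = Σ[c'·Δl_i + (W_i cosα_i − u_i·Δl_i)·tanφ'] / Σ W_i sinα_i, with Δl_i = b_i / cosα_i.
Slice 1: Δl = 3.1/cos(-3.8°) = 3.107 m; N'_1 = 119·cos(-3.8°) − 2·3.107 = 112.5; c'Δl = 3.73; W sinα = -7.9
Slice 2: Δl = 1.3/cos14.2° = 1.341 m; N'_2 = 55·cos14.2° − 15·1.341 = 33.2; c'Δl = 1.61; W sinα = 13.5
Slice 3: Δl = 3.0/cos33.4° = 3.593 m; N'_3 = 75·cos33.4° − 7·3.593 = 37.5; c'Δl = 4.31; W sinα = 41.3
Σc'Δl = 9.6 kN/m; ΣN' = 183.2 kN/m; ΣW sinα = 46.9 kN/m
Resisting = 9.6 + 183.2·tan26.6° = 9.6 + 91.7 = 101.4 kN/m
FS = 101.4 / 46.9 = 2.162

FS = 2.16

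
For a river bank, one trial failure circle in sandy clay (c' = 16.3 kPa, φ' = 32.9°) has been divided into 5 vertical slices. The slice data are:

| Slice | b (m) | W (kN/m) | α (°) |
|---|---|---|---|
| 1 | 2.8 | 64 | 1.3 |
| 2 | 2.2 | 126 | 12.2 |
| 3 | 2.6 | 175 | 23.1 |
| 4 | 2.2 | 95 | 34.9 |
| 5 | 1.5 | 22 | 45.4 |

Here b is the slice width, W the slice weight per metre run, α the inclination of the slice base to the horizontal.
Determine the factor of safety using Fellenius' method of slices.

FS = 2.95

Ordinary method of slices: FS = Σ[c'·Δl_i + (W_i cosα_i)·tanφ'] / Σ W_i sinα_i, with Δl_i = b_i / cosα_i.
Slice 1: Δl = 2.8/cos1.3° = 2.801 m; N'_1 = 64·cos1.3° = 64.0; c'Δl = 45.65; W sinα = 1.5
Slice 2: Δl = 2.2/cos12.2° = 2.251 m; N'_2 = 126·cos12.2° = 123.2; c'Δl = 36.69; W sinα = 26.6
Slice 3: Δl = 2.6/cos23.1° = 2.827 m; N'_3 = 175·cos23.1° = 161.0; c'Δl = 46.07; W sinα = 68.7
Slice 4: Δl = 2.2/cos34.9° = 2.682 m; N'_4 = 95·cos34.9° = 77.9; c'Δl = 43.72; W sinα = 54.4
Slice 5: Δl = 1.5/cos45.4° = 2.136 m; N'_5 = 22·cos45.4° = 15.4; c'Δl = 34.82; W sinα = 15.7
Σc'Δl = 207.0 kN/m; ΣN' = 441.5 kN/m; ΣW sinα = 166.8 kN/m
Resisting = 207.0 + 441.5·tan32.9° = 207.0 + 285.6 = 492.6 kN/m
FS = 492.6 / 166.8 = 2.954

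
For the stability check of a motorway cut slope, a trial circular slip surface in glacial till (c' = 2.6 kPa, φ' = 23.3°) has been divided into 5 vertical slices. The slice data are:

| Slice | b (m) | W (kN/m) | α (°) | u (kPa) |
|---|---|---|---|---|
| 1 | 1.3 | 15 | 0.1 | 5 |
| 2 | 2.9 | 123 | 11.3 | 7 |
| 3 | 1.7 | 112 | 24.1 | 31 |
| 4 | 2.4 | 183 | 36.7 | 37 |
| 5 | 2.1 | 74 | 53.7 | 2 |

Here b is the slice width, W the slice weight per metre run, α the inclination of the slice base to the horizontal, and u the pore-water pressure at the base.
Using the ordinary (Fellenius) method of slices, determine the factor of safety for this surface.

FS = 0.54

Ordinary method of slices: FS = Σ[c'·Δl_i + (W_i cosα_i − u_i·Δl_i)·tanφ'] / Σ W_i sinα_i, with Δl_i = b_i / cosα_i.
Slice 1: Δl = 1.3/cos0.1° = 1.300 m; N'_1 = 15·cos0.1° − 5·1.300 = 8.5; c'Δl = 3.38; W sinα = 0.0
Slice 2: Δl = 2.9/cos11.3° = 2.957 m; N'_2 = 123·cos11.3° − 7·2.957 = 99.9; c'Δl = 7.69; W sinα = 24.1
Slice 3: Δl = 1.7/cos24.1° = 1.862 m; N'_3 = 112·cos24.1° − 31·1.862 = 44.5; c'Δl = 4.84; W sinα = 45.7
Slice 4: Δl = 2.4/cos36.7° = 2.993 m; N'_4 = 183·cos36.7° − 37·2.993 = 36.0; c'Δl = 7.78; W sinα = 109.4
Slice 5: Δl = 2.1/cos53.7° = 3.547 m; N'_5 = 74·cos53.7° − 2·3.547 = 36.7; c'Δl = 9.22; W sinα = 59.6
Σc'Δl = 32.9 kN/m; ΣN' = 225.6 kN/m; ΣW sinα = 238.9 kN/m
Resisting = 32.9 + 225.6·tan23.3° = 32.9 + 97.2 = 130.1 kN/m
FS = 130.1 / 238.9 = 0.545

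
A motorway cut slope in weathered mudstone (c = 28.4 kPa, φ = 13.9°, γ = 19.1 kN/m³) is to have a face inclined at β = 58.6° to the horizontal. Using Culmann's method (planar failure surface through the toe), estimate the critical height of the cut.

Culmann's analysis gives the critical failure plane at α_cr = (β + φ)/2 = (58.6 + 13.9)/2 = 36.2°, and the critical height
H_c = (4c/γ) · sinβ cosφ / [1 − cos(β − φ)]
    = (4·28.4/19.1) · sin58.6°·cos13.9° / [1 − cos(44.7°)]
    = 5.948 · 0.8536·0.9707 / [1 − 0.7108]
    = 5.948 · 0.8286 / 0.2892
    = 17.04 m

H_c = 17.04 m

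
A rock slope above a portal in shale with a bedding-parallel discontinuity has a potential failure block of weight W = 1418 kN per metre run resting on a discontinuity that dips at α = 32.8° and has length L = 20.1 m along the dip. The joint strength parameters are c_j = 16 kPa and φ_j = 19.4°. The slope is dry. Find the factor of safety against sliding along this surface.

Resolving the block weight along and normal to the plane and applying the Mohr–Coulomb strength on the joint:
N' = W cosα = 1418·cos32.8° = 1191.9 kN/m
Driving force T = W sinα = 1418·sin32.8° = 768.1 kN/m
Resisting force R = c_j·L + N'·tanφ_j = 16·20.1 + 1191.9·tan19.4° = 321.6 + 419.7 = 741.3 kN/m
FS = R / T = 741.3 / 768.1 = 0.965

FS = 0.97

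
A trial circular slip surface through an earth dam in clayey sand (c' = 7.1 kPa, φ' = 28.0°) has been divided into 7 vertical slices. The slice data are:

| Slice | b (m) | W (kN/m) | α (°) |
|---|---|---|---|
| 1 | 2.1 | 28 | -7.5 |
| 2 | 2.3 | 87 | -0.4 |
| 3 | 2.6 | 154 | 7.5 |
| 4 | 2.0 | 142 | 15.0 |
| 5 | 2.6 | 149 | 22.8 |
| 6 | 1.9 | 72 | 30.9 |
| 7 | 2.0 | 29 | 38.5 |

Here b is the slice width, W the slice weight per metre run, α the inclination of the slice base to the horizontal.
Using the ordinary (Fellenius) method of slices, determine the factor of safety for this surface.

Ordinary method of slices: FS = Σ[c'·Δl_i + (W_i cosα_i)·tanφ'] / Σ W_i sinα_i, with Δl_i = b_i / cosα_i.
Slice 1: Δl = 2.1/cos(-7.5°) = 2.118 m; N'_1 = 28·cos(-7.5°) = 27.8; c'Δl = 15.04; W sinα = -3.7
Slice 2: Δl = 2.3/cos(-0.4°) = 2.300 m; N'_2 = 87·cos(-0.4°) = 87.0; c'Δl = 16.33; W sinα = -0.6
Slice 3: Δl = 2.6/cos7.5° = 2.622 m; N'_3 = 154·cos7.5° = 152.7; c'Δl = 18.62; W sinα = 20.1
Slice 4: Δl = 2.0/cos15.0° = 2.071 m; N'_4 = 142·cos15.0° = 137.2; c'Δl = 14.70; W sinα = 36.8
Slice 5: Δl = 2.6/cos22.8° = 2.820 m; N'_5 = 149·cos22.8° = 137.4; c'Δl = 20.02; W sinα = 57.7
Slice 6: Δl = 1.9/cos30.9° = 2.214 m; N'_6 = 72·cos30.9° = 61.8; c'Δl = 15.72; W sinα = 37.0
Slice 7: Δl = 2.0/cos38.5° = 2.556 m; N'_7 = 29·cos38.5° = 22.7; c'Δl = 18.14; W sinα = 18.1
Σc'Δl = 118.6 kN/m; ΣN' = 626.4 kN/m; ΣW sinα = 165.4 kN/m
Resisting = 118.6 + 626.4·tan28.0° = 118.6 + 333.1 = 451.7 kN/m
FS = 451.7 / 165.4 = 2.731

FS = 2.73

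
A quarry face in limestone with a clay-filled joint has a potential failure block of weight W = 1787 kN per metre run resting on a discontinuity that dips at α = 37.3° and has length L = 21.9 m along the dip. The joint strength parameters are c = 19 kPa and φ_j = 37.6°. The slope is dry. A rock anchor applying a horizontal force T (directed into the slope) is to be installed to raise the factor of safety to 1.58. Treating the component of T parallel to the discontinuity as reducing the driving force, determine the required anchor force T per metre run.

T = 116 kN/m

Resolving forces along and normal to the sliding plane, with the horizontal anchor force T adding T·sinα to the effective normal force and T·cosα acting up the plane against the driving force:
FS = [cL + (W cosα + T sinα) tanφ_j] / [W sinα − T cosα]
Without the anchor: N' = 1421.5 kN/m, driving T_d = 1082.9 kN/m, resisting R = 19·21.9 + 1421.5·tan37.6° = 1510.8 kN/m, FS = 1.40.
Setting FS = 1.58 and solving for T:
1.58·(1082.9 − T cos37.3°) = 1510.8 + T sin37.3°·tan37.6°
T·(sin37.3°·tan37.6° + 1.58·cos37.3°) = 1.58·1082.9 − 1510.8
T·(0.6060·0.7701 + 1.58·0.7955) = 1711.0 − 1510.8 = 200.2
T·1.7235 = 200.2
T = 116.1 kN/m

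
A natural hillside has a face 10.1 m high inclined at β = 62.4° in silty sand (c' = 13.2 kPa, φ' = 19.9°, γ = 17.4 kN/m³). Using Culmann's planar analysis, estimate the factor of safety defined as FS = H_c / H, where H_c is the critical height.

FS = 0.95

H_c = (4c'/γ) · sinβ cosφ' / [1 − cos(β − φ')]
    = (4·13.2/17.4) · sin62.4°·cos19.9° / [1 − cos42.5°]
    = 3.034 · 0.8333 / 0.2627 = 9.62 m
FS = H_c / H = 9.62 / 10.1 = 0.953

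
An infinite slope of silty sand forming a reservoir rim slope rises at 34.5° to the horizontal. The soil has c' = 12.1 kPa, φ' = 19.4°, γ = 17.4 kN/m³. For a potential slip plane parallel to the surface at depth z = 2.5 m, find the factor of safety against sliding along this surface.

FS = 1.11

For an infinite slope with a slip plane parallel to the surface (no pore pressure): FS = [c' + γz cos²β tanφ'] / [γz sinβ cosβ].
γz = 17.4·2.5 = 43.50 kN/m²
Numerator = 12.1 + 43.50·cos²34.5°·tan19.4° = 12.1 + 43.50·0.6792·0.3522 = 22.504 kPa
Denominator = 43.50·sin34.5°·cos34.5° = 43.50·0.5664·0.8241 = 20.305 kPa
FS = 22.504 / 20.305 = 1.108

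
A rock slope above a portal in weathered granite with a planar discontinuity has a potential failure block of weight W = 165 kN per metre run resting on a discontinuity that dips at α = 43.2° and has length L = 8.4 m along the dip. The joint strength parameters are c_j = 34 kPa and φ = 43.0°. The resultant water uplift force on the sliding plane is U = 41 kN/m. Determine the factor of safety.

Resolving the block weight along and normal to the plane and applying the Mohr–Coulomb strength on the joint:
N' = W cosα − U = 165·cos43.2° − 41 = 79.3 kN/m
Driving force T = W sinα = 165·sin43.2° = 113.0 kN/m
Resisting force R = c_j·L + N'·tanφ = 34·8.4 + 79.3·tan43.0° = 285.6 + 73.9 = 359.5 kN/m
FS = R / T = 359.5 / 113.0 = 3.183

FS = 3.18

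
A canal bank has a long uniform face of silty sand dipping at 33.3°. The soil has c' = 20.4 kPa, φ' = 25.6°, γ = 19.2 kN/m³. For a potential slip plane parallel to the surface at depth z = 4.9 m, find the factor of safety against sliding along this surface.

For an infinite slope with a slip plane parallel to the surface (no pore pressure): FS = [c' + γz cos²β tanφ'] / [γz sinβ cosβ].
γz = 19.2·4.9 = 94.08 kN/m²
Numerator = 20.4 + 94.08·cos²33.3°·tan25.6° = 20.4 + 94.08·0.6986·0.4791 = 51.889 kPa
Denominator = 94.08·sin33.3°·cos33.3° = 94.08·0.5490·0.8358 = 43.171 kPa
FS = 51.889 / 43.171 = 1.202

FS = 1.20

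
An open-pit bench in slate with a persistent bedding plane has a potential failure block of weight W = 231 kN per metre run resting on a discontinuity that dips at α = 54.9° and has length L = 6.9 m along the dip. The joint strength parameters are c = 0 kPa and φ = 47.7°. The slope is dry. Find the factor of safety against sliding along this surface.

Resolving the block weight along and normal to the plane and applying the Mohr–Coulomb strength on the joint:
N' = W cosα = 231·cos54.9° = 132.8 kN/m
Driving force T = W sinα = 231·sin54.9° = 189.0 kN/m
Resisting force R = c·L + N'·tanφ = 0·6.9 + 132.8·tan47.7° = 0.0 + 146.0 = 146.0 kN/m
FS = R / T = 146.0 / 189.0 = 0.772

FS = 0.77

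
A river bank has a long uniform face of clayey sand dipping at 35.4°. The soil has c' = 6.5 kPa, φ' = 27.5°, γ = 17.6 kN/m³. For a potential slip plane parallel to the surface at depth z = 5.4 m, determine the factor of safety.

For an infinite slope with a slip plane parallel to the surface (no pore pressure): FS = [c' + γz cos²β tanφ'] / [γz sinβ cosβ].
γz = 17.6·5.4 = 95.04 kN/m²
Numerator = 6.5 + 95.04·cos²35.4°·tan27.5° = 6.5 + 95.04·0.6644·0.5206 = 39.373 kPa
Denominator = 95.04·sin35.4°·cos35.4° = 95.04·0.5793·0.8151 = 44.877 kPa
FS = 39.373 / 44.877 = 0.877

FS = 0.88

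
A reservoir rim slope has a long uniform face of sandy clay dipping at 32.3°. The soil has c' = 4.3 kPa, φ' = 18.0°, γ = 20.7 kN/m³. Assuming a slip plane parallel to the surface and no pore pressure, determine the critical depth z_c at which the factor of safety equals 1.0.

Setting FS = 1.00 in FS = [c' + γz cos²β tanφ'] / [γz sinβ cosβ] and solving for z:
z = c' / [γ cosβ (FS·sinβ − cosβ·tanφ')]
  = 4.3 / [20.7·cos32.3°·(1.00·sin32.3° − cos32.3°·tan18.0°)]
  = 4.3 / [20.7·0.8453·(1.00·0.5344 − 0.8453·0.3249)]
  = 4.3 / 4.5441 = 0.946 m

z_c = 0.95 m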